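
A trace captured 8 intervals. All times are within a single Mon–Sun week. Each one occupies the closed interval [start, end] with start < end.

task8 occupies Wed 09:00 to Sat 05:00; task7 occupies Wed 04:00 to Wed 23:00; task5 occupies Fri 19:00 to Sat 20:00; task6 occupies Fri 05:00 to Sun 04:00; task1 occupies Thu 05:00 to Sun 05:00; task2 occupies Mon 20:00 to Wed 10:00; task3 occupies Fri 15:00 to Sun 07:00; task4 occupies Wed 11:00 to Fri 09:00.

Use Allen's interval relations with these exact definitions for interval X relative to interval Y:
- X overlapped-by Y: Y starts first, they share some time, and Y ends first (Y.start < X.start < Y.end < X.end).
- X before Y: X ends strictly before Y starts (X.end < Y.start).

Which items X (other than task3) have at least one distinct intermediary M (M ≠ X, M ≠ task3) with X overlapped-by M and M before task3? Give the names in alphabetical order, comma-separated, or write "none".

Target task3 = [Fri 15:00, Sun 07:00].
Intermediaries M with M before task3: task2, task4, task7.
Via task2 — items with X overlapped-by task2: task7, task8.
Via task4 — items with X overlapped-by task4: task1, task6.
Via task7 — items with X overlapped-by task7: task4, task8.
Union: task1, task4, task6, task7, task8.

task1, task4, task6, task7, task8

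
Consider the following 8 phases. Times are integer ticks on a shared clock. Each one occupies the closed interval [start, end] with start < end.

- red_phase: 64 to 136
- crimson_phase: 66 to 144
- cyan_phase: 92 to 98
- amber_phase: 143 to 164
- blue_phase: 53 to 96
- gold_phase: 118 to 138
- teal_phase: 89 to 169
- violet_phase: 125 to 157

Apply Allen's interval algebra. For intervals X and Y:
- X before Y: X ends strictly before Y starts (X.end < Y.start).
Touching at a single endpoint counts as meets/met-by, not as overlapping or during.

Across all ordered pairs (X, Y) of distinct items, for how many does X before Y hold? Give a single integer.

Checking all 56 ordered pairs for relation 'before'; matching pairs in alphabetical order:
(blue_phase, amber_phase): blue_phase before amber_phase ✓
(blue_phase, gold_phase): blue_phase before gold_phase ✓
(blue_phase, violet_phase): blue_phase before violet_phase ✓
(cyan_phase, amber_phase): cyan_phase before amber_phase ✓
(cyan_phase, gold_phase): cyan_phase before gold_phase ✓
(cyan_phase, violet_phase): cyan_phase before violet_phase ✓
(gold_phase, amber_phase): gold_phase before amber_phase ✓
(red_phase, amber_phase): red_phase before amber_phase ✓
Count: 8.

8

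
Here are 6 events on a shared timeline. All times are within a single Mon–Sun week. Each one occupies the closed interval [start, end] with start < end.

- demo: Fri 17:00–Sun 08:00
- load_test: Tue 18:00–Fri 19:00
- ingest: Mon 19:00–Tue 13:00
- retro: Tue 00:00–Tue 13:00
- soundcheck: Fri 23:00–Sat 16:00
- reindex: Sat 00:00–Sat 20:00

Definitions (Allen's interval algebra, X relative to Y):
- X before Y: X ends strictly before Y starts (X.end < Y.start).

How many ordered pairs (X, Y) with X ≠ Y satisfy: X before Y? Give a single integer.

10

Checking all 30 ordered pairs for relation 'before'; matching pairs in alphabetical order:
(ingest, demo): ingest before demo ✓
(ingest, load_test): ingest before load_test ✓
(ingest, reindex): ingest before reindex ✓
(ingest, soundcheck): ingest before soundcheck ✓
(load_test, reindex): load_test before reindex ✓
(load_test, soundcheck): load_test before soundcheck ✓
(retro, demo): retro before demo ✓
(retro, load_test): retro before load_test ✓
(retro, reindex): retro before reindex ✓
(retro, soundcheck): retro before soundcheck ✓
Count: 10.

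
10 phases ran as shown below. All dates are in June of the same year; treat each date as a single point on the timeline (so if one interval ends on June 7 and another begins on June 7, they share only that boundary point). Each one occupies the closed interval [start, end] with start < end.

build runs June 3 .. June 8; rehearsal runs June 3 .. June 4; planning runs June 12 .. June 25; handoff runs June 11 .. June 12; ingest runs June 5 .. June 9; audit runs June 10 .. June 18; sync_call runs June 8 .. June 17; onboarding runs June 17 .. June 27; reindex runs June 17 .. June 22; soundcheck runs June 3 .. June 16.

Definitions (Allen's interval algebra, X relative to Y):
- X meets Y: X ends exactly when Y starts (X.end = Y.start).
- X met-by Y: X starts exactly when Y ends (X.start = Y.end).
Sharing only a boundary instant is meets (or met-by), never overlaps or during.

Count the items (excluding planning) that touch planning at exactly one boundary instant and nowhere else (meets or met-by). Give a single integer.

1

Target planning = [June 12, June 25].
audit [June 10, June 18] → overlaps → no.
build [June 3, June 8] → before → no.
handoff [June 11, June 12] → meets → counts.
ingest [June 5, June 9] → before → no.
onboarding [June 17, June 27] → overlapped-by → no.
rehearsal [June 3, June 4] → before → no.
reindex [June 17, June 22] → during → no.
soundcheck [June 3, June 16] → overlaps → no.
sync_call [June 8, June 17] → overlaps → no.
Total: 1.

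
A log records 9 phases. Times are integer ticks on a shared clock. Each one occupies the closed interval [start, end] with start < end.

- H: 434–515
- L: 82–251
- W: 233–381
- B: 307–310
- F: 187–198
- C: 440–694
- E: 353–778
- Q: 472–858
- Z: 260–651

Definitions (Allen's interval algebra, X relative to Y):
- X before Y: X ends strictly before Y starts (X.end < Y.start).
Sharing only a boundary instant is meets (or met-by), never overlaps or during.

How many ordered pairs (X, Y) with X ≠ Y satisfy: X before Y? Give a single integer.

Checking all 72 ordered pairs for relation 'before'; matching pairs in alphabetical order:
(B, C): B before C ✓
(B, E): B before E ✓
(B, H): B before H ✓
(B, Q): B before Q ✓
(F, B): F before B ✓
(F, C): F before C ✓
(F, E): F before E ✓
(F, H): F before H ✓
(F, Q): F before Q ✓
(F, W): F before W ✓
(F, Z): F before Z ✓
(L, B): L before B ✓
(L, C): L before C ✓
(L, E): L before E ✓
(L, H): L before H ✓
(L, Q): L before Q ✓
(L, Z): L before Z ✓
(W, C): W before C ✓
(W, H): W before H ✓
(W, Q): W before Q ✓
Count: 20.

20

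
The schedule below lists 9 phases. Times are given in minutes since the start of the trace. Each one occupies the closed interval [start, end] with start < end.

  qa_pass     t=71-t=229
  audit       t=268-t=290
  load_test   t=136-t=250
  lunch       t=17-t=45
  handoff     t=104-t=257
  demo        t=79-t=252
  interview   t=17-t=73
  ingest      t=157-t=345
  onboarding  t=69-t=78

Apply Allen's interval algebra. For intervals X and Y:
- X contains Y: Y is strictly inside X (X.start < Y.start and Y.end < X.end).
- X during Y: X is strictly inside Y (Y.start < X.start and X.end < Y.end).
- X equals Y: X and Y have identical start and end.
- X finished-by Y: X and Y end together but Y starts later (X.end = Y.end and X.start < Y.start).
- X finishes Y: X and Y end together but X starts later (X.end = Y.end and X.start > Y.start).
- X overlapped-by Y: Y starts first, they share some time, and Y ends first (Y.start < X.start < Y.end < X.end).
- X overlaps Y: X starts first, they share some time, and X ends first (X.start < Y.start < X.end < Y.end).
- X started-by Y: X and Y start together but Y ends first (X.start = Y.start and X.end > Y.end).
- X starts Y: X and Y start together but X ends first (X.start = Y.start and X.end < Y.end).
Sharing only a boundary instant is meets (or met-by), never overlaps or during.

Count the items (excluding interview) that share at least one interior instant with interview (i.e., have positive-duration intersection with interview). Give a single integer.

Target interview = [t=17, t=73].
audit [t=268, t=290] → after → no.
demo [t=79, t=252] → after → no.
handoff [t=104, t=257] → after → no.
ingest [t=157, t=345] → after → no.
load_test [t=136, t=250] → after → no.
lunch [t=17, t=45] → starts → counts.
onboarding [t=69, t=78] → overlapped-by → counts.
qa_pass [t=71, t=229] → overlapped-by → counts.
Total: 3.

3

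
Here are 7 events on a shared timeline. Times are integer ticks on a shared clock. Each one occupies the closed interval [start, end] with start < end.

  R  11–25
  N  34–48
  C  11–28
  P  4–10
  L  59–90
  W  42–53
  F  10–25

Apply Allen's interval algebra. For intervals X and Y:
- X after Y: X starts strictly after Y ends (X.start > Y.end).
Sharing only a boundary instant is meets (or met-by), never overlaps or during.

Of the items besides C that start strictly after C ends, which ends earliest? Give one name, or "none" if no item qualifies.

Target C = [11, 28].
F [10, 25] → overlaps → excluded.
L [59, 90] → after → candidate.
N [34, 48] → after → candidate.
P [4, 10] → before → excluded.
R [11, 25] → starts → excluded.
W [42, 53] → after → candidate.
Among candidates, earliest end is 48 → N.

N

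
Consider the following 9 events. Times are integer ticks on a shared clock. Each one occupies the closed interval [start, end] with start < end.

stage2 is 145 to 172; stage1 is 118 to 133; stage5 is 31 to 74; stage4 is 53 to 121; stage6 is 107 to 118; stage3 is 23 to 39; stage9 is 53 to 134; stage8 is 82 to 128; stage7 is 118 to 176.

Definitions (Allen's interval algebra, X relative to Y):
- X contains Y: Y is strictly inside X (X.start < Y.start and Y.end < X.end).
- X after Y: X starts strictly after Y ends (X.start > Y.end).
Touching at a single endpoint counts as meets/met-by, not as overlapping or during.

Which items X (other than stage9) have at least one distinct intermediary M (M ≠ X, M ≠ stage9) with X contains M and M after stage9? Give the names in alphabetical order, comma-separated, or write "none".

stage7

Target stage9 = [53, 134].
Intermediaries M with M after stage9: stage2.
Via stage2 — items with X contains stage2: stage7.
Union: stage7.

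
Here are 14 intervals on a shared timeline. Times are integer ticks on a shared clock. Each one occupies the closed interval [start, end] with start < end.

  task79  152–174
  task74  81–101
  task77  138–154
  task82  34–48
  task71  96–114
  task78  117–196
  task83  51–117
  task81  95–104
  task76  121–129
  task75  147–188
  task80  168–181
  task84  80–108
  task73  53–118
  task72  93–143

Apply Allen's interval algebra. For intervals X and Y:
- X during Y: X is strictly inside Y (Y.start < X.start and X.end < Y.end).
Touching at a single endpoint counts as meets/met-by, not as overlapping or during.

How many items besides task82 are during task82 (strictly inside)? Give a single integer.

0

Target task82 = [34, 48].
task71 [96, 114] → after → no.
task72 [93, 143] → after → no.
task73 [53, 118] → after → no.
task74 [81, 101] → after → no.
task75 [147, 188] → after → no.
task76 [121, 129] → after → no.
task77 [138, 154] → after → no.
task78 [117, 196] → after → no.
task79 [152, 174] → after → no.
task80 [168, 181] → after → no.
task81 [95, 104] → after → no.
task83 [51, 117] → after → no.
task84 [80, 108] → after → no.
Total: 0.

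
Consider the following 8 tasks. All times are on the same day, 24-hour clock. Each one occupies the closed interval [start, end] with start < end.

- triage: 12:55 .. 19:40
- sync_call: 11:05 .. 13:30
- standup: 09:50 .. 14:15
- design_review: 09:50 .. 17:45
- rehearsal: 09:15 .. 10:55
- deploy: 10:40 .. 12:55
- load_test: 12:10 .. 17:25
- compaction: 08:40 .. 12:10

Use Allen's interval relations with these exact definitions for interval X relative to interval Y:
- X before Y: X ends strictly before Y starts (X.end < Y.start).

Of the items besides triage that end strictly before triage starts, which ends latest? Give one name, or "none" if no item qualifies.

Target triage = [12:55, 19:40].
compaction [08:40, 12:10] → before → candidate.
deploy [10:40, 12:55] → meets → excluded.
design_review [09:50, 17:45] → overlaps → excluded.
load_test [12:10, 17:25] → overlaps → excluded.
rehearsal [09:15, 10:55] → before → candidate.
standup [09:50, 14:15] → overlaps → excluded.
sync_call [11:05, 13:30] → overlaps → excluded.
Among candidates, latest end is 12:10 → compaction.

compaction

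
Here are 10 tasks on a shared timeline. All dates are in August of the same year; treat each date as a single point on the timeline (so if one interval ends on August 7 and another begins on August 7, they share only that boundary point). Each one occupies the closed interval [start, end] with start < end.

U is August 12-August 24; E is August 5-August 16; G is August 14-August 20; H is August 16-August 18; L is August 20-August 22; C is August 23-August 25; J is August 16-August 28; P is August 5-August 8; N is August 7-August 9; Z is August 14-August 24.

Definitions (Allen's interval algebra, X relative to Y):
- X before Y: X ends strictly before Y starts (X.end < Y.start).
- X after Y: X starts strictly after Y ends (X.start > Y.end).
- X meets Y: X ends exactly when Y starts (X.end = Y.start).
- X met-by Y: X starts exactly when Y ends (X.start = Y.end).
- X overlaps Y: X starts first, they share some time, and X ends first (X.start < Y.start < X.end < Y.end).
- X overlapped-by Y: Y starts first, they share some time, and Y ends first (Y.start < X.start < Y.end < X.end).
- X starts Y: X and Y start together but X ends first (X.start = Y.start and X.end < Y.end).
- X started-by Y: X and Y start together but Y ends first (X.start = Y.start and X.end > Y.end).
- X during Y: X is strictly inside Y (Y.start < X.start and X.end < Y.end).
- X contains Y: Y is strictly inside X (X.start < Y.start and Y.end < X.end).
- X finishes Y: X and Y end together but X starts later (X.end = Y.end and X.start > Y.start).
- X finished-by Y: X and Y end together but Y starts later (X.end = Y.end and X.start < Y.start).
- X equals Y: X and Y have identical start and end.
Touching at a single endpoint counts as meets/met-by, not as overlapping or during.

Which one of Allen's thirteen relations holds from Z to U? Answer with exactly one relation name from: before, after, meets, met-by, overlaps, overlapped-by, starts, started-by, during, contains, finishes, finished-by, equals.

Z = [August 14, August 24]; U = [August 12, August 24].
Compare endpoints: Z.start > U.start, Z.start < U.end, Z.end > U.start, Z.end = U.end.
That pattern is 'finishes'.

finishes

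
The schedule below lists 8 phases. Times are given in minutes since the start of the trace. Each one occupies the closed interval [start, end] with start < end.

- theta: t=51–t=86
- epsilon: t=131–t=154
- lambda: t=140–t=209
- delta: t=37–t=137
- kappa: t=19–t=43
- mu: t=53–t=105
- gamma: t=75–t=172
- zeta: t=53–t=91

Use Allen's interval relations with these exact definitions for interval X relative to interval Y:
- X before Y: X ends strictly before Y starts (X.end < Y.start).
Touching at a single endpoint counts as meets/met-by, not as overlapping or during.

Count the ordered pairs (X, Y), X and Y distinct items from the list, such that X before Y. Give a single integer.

Checking all 56 ordered pairs for relation 'before'; matching pairs in alphabetical order:
(delta, lambda): delta before lambda ✓
(kappa, epsilon): kappa before epsilon ✓
(kappa, gamma): kappa before gamma ✓
(kappa, lambda): kappa before lambda ✓
(kappa, mu): kappa before mu ✓
(kappa, theta): kappa before theta ✓
(kappa, zeta): kappa before zeta ✓
(mu, epsilon): mu before epsilon ✓
(mu, lambda): mu before lambda ✓
(theta, epsilon): theta before epsilon ✓
(theta, lambda): theta before lambda ✓
(zeta, epsilon): zeta before epsilon ✓
(zeta, lambda): zeta before lambda ✓
Count: 13.

13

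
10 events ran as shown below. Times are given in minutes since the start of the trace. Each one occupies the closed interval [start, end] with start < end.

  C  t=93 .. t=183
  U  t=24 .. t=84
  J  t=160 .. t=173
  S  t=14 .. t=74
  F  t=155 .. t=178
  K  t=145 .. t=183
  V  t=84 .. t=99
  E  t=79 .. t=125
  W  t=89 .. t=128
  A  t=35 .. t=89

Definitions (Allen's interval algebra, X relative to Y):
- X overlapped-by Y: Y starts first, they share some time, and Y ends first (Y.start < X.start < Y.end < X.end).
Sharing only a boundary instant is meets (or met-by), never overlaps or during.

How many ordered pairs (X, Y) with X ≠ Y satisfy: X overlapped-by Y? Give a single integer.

Checking all 90 ordered pairs for relation 'overlapped-by'; matching pairs in alphabetical order:
(A, S): A overlapped-by S ✓
(A, U): A overlapped-by U ✓
(C, E): C overlapped-by E ✓
(C, V): C overlapped-by V ✓
(C, W): C overlapped-by W ✓
(E, A): E overlapped-by A ✓
(E, U): E overlapped-by U ✓
(U, S): U overlapped-by S ✓
(V, A): V overlapped-by A ✓
(W, E): W overlapped-by E ✓
(W, V): W overlapped-by V ✓
Count: 11.

11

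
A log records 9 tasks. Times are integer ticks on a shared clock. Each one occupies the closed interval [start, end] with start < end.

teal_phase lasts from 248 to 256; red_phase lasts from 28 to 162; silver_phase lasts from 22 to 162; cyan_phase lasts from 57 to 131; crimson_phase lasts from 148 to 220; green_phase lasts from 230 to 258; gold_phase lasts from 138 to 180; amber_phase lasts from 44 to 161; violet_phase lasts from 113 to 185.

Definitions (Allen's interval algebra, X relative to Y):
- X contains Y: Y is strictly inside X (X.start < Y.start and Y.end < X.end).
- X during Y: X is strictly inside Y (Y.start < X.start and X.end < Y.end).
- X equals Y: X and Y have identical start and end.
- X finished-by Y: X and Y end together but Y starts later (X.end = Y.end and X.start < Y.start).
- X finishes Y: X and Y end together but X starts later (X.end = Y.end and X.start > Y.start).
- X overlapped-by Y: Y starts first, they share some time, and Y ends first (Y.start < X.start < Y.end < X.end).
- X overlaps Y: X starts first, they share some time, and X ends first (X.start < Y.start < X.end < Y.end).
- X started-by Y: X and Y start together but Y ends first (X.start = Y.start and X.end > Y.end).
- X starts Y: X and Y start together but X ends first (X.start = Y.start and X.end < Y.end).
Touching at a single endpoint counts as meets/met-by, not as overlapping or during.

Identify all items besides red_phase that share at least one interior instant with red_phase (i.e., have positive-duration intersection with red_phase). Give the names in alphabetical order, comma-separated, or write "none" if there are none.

amber_phase, crimson_phase, cyan_phase, gold_phase, silver_phase, violet_phase

Target red_phase = [28, 162].
amber_phase [44, 161] → during → yes.
crimson_phase [148, 220] → overlapped-by → yes.
cyan_phase [57, 131] → during → yes.
gold_phase [138, 180] → overlapped-by → yes.
green_phase [230, 258] → after → no.
silver_phase [22, 162] → finished-by → yes.
teal_phase [248, 256] → after → no.
violet_phase [113, 185] → overlapped-by → yes.
Result: amber_phase, crimson_phase, cyan_phase, gold_phase, silver_phase, violet_phase.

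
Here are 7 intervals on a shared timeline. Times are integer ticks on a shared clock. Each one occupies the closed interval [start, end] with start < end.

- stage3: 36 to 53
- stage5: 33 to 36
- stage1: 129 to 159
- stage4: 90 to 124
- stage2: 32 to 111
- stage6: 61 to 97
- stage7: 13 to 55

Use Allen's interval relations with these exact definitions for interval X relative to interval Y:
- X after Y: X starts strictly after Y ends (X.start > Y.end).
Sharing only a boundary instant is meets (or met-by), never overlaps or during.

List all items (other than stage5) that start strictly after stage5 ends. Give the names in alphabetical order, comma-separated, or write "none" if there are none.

Target stage5 = [33, 36].
stage1 [129, 159] → after → yes.
stage2 [32, 111] → contains → no.
stage3 [36, 53] → met-by → no.
stage4 [90, 124] → after → yes.
stage6 [61, 97] → after → yes.
stage7 [13, 55] → contains → no.
Result: stage1, stage4, stage6.

stage1, stage4, stage6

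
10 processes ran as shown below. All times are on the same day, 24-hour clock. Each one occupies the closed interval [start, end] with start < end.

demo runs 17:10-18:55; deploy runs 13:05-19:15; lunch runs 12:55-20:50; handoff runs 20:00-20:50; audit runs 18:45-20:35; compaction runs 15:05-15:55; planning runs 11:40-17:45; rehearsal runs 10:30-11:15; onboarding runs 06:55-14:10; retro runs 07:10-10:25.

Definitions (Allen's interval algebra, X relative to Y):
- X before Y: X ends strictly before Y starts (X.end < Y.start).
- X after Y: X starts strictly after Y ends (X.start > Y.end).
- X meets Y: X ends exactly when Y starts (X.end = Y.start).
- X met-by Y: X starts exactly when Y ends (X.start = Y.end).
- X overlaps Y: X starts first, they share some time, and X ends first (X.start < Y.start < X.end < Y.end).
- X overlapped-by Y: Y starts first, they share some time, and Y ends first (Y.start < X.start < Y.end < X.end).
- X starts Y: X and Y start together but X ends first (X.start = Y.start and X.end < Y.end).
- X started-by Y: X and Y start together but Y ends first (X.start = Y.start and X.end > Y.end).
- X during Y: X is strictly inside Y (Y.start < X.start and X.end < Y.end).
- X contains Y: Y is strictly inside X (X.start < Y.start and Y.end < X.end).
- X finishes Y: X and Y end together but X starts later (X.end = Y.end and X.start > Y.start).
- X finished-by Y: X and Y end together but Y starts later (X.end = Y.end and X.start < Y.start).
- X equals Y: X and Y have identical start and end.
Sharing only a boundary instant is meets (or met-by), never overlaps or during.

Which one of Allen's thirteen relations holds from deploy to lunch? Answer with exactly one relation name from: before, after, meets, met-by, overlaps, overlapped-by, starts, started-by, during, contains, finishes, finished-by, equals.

during

deploy = [13:05, 19:15]; lunch = [12:55, 20:50].
Compare endpoints: deploy.start > lunch.start, deploy.start < lunch.end, deploy.end > lunch.start, deploy.end < lunch.end.
That pattern is 'during'.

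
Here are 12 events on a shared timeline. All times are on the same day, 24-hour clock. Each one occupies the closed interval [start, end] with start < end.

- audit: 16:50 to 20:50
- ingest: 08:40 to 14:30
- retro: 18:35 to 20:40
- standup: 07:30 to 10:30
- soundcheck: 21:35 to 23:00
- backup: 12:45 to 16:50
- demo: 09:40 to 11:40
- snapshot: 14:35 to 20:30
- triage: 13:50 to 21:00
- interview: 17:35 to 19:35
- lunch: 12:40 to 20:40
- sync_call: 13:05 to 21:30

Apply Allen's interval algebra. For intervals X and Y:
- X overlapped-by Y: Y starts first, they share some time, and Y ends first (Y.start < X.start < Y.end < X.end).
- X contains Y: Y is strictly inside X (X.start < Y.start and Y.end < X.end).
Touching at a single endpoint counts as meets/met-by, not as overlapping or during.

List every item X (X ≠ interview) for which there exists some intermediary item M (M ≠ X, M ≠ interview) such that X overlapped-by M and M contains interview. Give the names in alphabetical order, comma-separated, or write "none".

audit, retro, sync_call, triage

Target interview = [17:35, 19:35].
Intermediaries M with M contains interview: audit, lunch, snapshot, sync_call, triage.
Via audit — items with X overlapped-by audit: none.
Via lunch — items with X overlapped-by lunch: audit, sync_call, triage.
Via snapshot — items with X overlapped-by snapshot: audit, retro.
Via sync_call — items with X overlapped-by sync_call: none.
Via triage — items with X overlapped-by triage: none.
Union: audit, retro, sync_call, triage.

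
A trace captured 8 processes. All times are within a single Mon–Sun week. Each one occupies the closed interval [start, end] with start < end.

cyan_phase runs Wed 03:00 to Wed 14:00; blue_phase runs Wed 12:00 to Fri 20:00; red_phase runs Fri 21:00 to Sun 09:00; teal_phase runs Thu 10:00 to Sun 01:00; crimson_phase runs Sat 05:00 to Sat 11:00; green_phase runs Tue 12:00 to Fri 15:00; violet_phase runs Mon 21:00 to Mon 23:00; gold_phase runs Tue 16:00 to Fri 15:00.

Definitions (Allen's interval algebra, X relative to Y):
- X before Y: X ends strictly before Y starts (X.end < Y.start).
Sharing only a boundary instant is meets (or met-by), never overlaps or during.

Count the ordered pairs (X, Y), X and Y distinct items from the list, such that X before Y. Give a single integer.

16

Checking all 56 ordered pairs for relation 'before'; matching pairs in alphabetical order:
(blue_phase, crimson_phase): blue_phase before crimson_phase ✓
(blue_phase, red_phase): blue_phase before red_phase ✓
(cyan_phase, crimson_phase): cyan_phase before crimson_phase ✓
(cyan_phase, red_phase): cyan_phase before red_phase ✓
(cyan_phase, teal_phase): cyan_phase before teal_phase ✓
(gold_phase, crimson_phase): gold_phase before crimson_phase ✓
(gold_phase, red_phase): gold_phase before red_phase ✓
(green_phase, crimson_phase): green_phase before crimson_phase ✓
(green_phase, red_phase): green_phase before red_phase ✓
(violet_phase, blue_phase): violet_phase before blue_phase ✓
(violet_phase, crimson_phase): violet_phase before crimson_phase ✓
(violet_phase, cyan_phase): violet_phase before cyan_phase ✓
(violet_phase, gold_phase): violet_phase before gold_phase ✓
(violet_phase, green_phase): violet_phase before green_phase ✓
(violet_phase, red_phase): violet_phase before red_phase ✓
(violet_phase, teal_phase): violet_phase before teal_phase ✓
Count: 16.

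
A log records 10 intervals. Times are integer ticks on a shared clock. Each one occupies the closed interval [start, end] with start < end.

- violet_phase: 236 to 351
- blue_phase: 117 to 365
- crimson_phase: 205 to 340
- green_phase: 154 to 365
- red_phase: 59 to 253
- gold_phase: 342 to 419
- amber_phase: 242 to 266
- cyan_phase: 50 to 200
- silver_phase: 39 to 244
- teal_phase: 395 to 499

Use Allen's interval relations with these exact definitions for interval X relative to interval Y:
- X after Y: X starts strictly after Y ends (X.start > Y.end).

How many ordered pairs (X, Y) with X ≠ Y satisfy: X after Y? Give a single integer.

16

Checking all 90 ordered pairs for relation 'after'; matching pairs in alphabetical order:
(amber_phase, cyan_phase): amber_phase after cyan_phase ✓
(crimson_phase, cyan_phase): crimson_phase after cyan_phase ✓
(gold_phase, amber_phase): gold_phase after amber_phase ✓
(gold_phase, crimson_phase): gold_phase after crimson_phase ✓
(gold_phase, cyan_phase): gold_phase after cyan_phase ✓
(gold_phase, red_phase): gold_phase after red_phase ✓
(gold_phase, silver_phase): gold_phase after silver_phase ✓
(teal_phase, amber_phase): teal_phase after amber_phase ✓
(teal_phase, blue_phase): teal_phase after blue_phase ✓
(teal_phase, crimson_phase): teal_phase after crimson_phase ✓
(teal_phase, cyan_phase): teal_phase after cyan_phase ✓
(teal_phase, green_phase): teal_phase after green_phase ✓
(teal_phase, red_phase): teal_phase after red_phase ✓
(teal_phase, silver_phase): teal_phase after silver_phase ✓
(teal_phase, violet_phase): teal_phase after violet_phase ✓
(violet_phase, cyan_phase): violet_phase after cyan_phase ✓
Count: 16.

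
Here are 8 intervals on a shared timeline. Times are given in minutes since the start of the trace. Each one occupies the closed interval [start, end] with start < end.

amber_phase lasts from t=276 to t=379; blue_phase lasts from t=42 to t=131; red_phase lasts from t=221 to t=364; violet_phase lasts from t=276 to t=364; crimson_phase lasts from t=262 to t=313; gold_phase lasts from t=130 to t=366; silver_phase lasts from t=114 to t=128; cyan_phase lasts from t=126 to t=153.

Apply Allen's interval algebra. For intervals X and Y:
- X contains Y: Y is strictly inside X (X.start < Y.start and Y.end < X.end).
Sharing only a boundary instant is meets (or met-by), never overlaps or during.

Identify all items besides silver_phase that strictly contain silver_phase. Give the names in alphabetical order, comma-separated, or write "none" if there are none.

blue_phase

Target silver_phase = [t=114, t=128].
amber_phase [t=276, t=379] → after → no.
blue_phase [t=42, t=131] → contains → yes.
crimson_phase [t=262, t=313] → after → no.
cyan_phase [t=126, t=153] → overlapped-by → no.
gold_phase [t=130, t=366] → after → no.
red_phase [t=221, t=364] → after → no.
violet_phase [t=276, t=364] → after → no.
Result: blue_phase.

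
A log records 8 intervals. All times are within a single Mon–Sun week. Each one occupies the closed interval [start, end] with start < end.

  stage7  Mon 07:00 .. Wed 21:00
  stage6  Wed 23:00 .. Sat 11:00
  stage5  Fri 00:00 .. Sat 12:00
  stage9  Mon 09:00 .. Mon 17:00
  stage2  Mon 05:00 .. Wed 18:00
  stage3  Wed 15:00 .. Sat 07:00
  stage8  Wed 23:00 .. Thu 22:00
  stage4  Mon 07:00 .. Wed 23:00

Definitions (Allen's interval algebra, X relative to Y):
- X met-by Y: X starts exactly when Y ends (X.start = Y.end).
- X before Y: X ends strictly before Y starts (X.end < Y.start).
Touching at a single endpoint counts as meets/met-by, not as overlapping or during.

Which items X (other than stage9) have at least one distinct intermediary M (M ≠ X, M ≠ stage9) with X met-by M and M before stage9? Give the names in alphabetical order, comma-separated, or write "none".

none

Target stage9 = [Mon 09:00, Mon 17:00].
Intermediaries M with M before stage9: none.
Union: none.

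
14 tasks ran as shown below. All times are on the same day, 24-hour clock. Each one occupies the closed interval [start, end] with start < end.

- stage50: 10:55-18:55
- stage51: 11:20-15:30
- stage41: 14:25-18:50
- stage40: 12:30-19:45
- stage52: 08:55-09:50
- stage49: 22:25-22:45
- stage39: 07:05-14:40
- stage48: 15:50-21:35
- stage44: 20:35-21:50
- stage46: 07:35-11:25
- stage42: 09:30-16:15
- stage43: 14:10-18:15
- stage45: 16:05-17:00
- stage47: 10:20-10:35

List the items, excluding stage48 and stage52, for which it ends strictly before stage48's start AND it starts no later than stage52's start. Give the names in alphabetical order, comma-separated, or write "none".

stage39, stage46

Conditions: its end is strictly before stage48's start (X.end < 15:50) AND its start is no later than stage52's start (X.start <= 08:55).
stage39: end 14:40 < 15:50? ✓; start 07:05 <= 08:55? ✓ → yes.
stage40: end 19:45 < 15:50? ✗; start 12:30 <= 08:55? ✗ → no.
stage41: end 18:50 < 15:50? ✗; start 14:25 <= 08:55? ✗ → no.
stage42: end 16:15 < 15:50? ✗; start 09:30 <= 08:55? ✗ → no.
stage43: end 18:15 < 15:50? ✗; start 14:10 <= 08:55? ✗ → no.
stage44: end 21:50 < 15:50? ✗; start 20:35 <= 08:55? ✗ → no.
stage45: end 17:00 < 15:50? ✗; start 16:05 <= 08:55? ✗ → no.
stage46: end 11:25 < 15:50? ✓; start 07:35 <= 08:55? ✓ → yes.
stage47: end 10:35 < 15:50? ✓; start 10:20 <= 08:55? ✗ → no.
stage49: end 22:45 < 15:50? ✗; start 22:25 <= 08:55? ✗ → no.
stage50: end 18:55 < 15:50? ✗; start 10:55 <= 08:55? ✗ → no.
stage51: end 15:30 < 15:50? ✓; start 11:20 <= 08:55? ✗ → no.
Result: stage39, stage46.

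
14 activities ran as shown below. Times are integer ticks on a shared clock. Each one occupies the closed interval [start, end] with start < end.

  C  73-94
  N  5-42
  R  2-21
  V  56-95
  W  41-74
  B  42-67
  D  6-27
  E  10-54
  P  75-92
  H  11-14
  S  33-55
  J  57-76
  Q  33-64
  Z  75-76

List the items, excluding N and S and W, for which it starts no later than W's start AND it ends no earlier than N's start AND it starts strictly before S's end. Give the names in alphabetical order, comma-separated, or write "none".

Conditions: its start is no later than W's start (X.start <= 41) AND its end is no earlier than N's start (X.end >= 5) AND its start is strictly before S's end (X.start < 55).
B: start 42 <= 41? ✗; end 67 >= 5? ✓; start 42 < 55? ✓ → no.
C: start 73 <= 41? ✗; end 94 >= 5? ✓; start 73 < 55? ✗ → no.
D: start 6 <= 41? ✓; end 27 >= 5? ✓; start 6 < 55? ✓ → yes.
E: start 10 <= 41? ✓; end 54 >= 5? ✓; start 10 < 55? ✓ → yes.
H: start 11 <= 41? ✓; end 14 >= 5? ✓; start 11 < 55? ✓ → yes.
J: start 57 <= 41? ✗; end 76 >= 5? ✓; start 57 < 55? ✗ → no.
P: start 75 <= 41? ✗; end 92 >= 5? ✓; start 75 < 55? ✗ → no.
Q: start 33 <= 41? ✓; end 64 >= 5? ✓; start 33 < 55? ✓ → yes.
R: start 2 <= 41? ✓; end 21 >= 5? ✓; start 2 < 55? ✓ → yes.
V: start 56 <= 41? ✗; end 95 >= 5? ✓; start 56 < 55? ✗ → no.
Z: start 75 <= 41? ✗; end 76 >= 5? ✓; start 75 < 55? ✗ → no.
Result: D, E, H, Q, R.

D, E, H, Q, R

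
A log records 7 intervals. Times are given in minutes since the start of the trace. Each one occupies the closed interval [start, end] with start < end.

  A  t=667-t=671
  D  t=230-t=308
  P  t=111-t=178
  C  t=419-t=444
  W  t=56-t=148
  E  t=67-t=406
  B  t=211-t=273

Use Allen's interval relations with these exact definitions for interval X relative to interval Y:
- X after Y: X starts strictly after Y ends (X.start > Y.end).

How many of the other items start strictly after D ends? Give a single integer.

2

Target D = [t=230, t=308].
A [t=667, t=671] → after → counts.
B [t=211, t=273] → overlaps → no.
C [t=419, t=444] → after → counts.
E [t=67, t=406] → contains → no.
P [t=111, t=178] → before → no.
W [t=56, t=148] → before → no.
Total: 2.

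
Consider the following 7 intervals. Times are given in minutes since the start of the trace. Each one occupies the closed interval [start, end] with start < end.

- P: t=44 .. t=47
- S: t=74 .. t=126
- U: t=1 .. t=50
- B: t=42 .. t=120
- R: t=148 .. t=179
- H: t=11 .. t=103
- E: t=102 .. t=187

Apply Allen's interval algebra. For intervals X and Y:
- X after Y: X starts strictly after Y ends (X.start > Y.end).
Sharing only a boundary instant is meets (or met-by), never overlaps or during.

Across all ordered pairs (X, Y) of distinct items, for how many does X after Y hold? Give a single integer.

9

Checking all 42 ordered pairs for relation 'after'; matching pairs in alphabetical order:
(E, P): E after P ✓
(E, U): E after U ✓
(R, B): R after B ✓
(R, H): R after H ✓
(R, P): R after P ✓
(R, S): R after S ✓
(R, U): R after U ✓
(S, P): S after P ✓
(S, U): S after U ✓
Count: 9.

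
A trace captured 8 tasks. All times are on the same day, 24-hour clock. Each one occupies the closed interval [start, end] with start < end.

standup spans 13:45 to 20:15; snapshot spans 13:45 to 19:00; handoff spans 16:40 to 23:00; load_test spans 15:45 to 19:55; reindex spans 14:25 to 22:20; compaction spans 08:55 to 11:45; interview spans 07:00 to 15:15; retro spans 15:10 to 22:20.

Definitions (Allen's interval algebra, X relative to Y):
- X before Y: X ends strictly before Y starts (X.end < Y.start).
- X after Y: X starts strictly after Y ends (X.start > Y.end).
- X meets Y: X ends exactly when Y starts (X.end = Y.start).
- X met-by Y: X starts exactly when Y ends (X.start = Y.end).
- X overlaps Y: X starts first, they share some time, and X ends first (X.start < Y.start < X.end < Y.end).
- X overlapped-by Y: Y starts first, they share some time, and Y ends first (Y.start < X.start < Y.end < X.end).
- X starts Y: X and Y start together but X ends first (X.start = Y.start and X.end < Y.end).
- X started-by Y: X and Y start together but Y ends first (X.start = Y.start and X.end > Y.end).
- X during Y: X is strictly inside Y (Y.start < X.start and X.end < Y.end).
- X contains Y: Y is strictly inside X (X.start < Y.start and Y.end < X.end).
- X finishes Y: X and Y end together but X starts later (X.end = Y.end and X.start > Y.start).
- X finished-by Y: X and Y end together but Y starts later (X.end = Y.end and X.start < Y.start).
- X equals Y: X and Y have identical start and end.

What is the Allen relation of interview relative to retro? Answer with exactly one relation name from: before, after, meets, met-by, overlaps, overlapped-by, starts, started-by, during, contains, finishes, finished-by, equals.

interview = [07:00, 15:15]; retro = [15:10, 22:20].
Compare endpoints: interview.start < retro.start, interview.start < retro.end, interview.end > retro.start, interview.end < retro.end.
That pattern is 'overlaps'.

overlaps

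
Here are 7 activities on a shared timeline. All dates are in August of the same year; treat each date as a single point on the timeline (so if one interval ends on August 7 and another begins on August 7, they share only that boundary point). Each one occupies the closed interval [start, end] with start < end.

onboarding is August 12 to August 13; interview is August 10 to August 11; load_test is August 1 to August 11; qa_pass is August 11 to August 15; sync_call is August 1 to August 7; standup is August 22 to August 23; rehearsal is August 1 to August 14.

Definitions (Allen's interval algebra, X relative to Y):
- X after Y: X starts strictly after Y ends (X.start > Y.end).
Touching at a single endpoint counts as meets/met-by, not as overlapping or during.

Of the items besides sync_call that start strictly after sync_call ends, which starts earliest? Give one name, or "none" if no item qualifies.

interview

Target sync_call = [August 1, August 7].
interview [August 10, August 11] → after → candidate.
load_test [August 1, August 11] → started-by → excluded.
onboarding [August 12, August 13] → after → candidate.
qa_pass [August 11, August 15] → after → candidate.
rehearsal [August 1, August 14] → started-by → excluded.
standup [August 22, August 23] → after → candidate.
Among candidates, earliest start is August 10 → interview.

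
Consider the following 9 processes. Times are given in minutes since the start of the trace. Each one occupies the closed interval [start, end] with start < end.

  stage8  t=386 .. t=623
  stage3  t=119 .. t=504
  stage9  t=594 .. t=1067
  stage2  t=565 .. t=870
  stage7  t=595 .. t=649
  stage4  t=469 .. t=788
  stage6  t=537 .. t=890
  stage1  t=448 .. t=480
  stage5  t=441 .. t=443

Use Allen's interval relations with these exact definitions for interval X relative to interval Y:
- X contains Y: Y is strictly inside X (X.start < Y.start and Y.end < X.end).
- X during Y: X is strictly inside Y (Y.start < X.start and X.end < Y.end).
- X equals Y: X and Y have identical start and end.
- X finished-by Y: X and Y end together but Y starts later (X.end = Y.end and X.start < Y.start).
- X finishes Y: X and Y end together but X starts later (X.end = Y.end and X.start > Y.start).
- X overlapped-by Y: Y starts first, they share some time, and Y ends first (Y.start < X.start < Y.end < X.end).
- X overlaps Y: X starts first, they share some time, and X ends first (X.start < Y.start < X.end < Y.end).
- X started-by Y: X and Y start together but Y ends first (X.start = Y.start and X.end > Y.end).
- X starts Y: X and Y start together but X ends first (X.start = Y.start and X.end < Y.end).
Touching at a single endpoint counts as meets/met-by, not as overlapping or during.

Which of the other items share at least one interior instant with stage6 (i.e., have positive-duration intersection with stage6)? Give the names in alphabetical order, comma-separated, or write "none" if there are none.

stage2, stage4, stage7, stage8, stage9

Target stage6 = [t=537, t=890].
stage1 [t=448, t=480] → before → no.
stage2 [t=565, t=870] → during → yes.
stage3 [t=119, t=504] → before → no.
stage4 [t=469, t=788] → overlaps → yes.
stage5 [t=441, t=443] → before → no.
stage7 [t=595, t=649] → during → yes.
stage8 [t=386, t=623] → overlaps → yes.
stage9 [t=594, t=1067] → overlapped-by → yes.
Result: stage2, stage4, stage7, stage8, stage9.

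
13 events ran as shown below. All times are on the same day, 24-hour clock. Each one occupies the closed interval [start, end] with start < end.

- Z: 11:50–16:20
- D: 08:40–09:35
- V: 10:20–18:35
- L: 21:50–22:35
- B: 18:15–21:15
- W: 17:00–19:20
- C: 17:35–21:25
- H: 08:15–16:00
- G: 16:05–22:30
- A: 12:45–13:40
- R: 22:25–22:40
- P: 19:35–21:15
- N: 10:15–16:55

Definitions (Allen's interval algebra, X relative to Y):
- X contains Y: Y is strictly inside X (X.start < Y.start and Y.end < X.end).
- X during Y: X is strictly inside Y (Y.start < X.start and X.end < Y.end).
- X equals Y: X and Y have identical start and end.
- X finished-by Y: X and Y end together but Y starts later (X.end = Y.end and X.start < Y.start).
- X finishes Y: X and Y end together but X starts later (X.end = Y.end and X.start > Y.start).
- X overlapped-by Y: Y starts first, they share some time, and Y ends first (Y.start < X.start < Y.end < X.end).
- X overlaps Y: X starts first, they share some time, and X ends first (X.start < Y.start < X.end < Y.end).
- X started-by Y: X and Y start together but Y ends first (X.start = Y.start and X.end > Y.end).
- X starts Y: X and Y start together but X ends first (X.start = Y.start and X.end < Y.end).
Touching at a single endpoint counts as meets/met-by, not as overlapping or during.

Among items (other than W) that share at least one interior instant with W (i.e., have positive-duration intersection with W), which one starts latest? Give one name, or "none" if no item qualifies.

Target W = [17:00, 19:20].
A [12:45, 13:40] → before → excluded.
B [18:15, 21:15] → overlapped-by → candidate.
C [17:35, 21:25] → overlapped-by → candidate.
D [08:40, 09:35] → before → excluded.
G [16:05, 22:30] → contains → candidate.
H [08:15, 16:00] → before → excluded.
L [21:50, 22:35] → after → excluded.
N [10:15, 16:55] → before → excluded.
P [19:35, 21:15] → after → excluded.
R [22:25, 22:40] → after → excluded.
V [10:20, 18:35] → overlaps → candidate.
Z [11:50, 16:20] → before → excluded.
Among candidates, latest start is 18:15 → B.

B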